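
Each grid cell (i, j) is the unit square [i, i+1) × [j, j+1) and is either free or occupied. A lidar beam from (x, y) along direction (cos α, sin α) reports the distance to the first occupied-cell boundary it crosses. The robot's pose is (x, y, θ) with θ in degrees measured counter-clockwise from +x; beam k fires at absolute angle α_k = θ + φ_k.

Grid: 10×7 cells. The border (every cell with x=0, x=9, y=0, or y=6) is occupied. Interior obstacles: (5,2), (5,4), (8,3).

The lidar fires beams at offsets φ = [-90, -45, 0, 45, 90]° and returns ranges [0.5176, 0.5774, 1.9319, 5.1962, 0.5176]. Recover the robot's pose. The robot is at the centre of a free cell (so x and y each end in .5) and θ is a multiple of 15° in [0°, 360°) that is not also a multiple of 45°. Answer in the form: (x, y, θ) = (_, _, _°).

The pose lattice has 37·16 = 592 candidates. Test each by forward raycasting.
  (6.5, 3.5, 240°): beam 1 = 1.0000 ≠ 0.5176 ✗
  (3.5, 2.5, 210°): beam 1 = 4.0415 ≠ 0.5176 ✗
  (5.5, 3.5, 165°): beam 3 = 4.6587 ≠ 1.9319 ✗
  …
  (5.5, 5.5, 165°): r_1=0.5176, r_2=0.5774, r_3=1.9319, r_4=5.1962, r_5=0.5176 — all match ✓
Unique over the lattice → pose = (5.5, 5.5, 165°).

(x, y, θ) = (5.5, 5.5, 165°)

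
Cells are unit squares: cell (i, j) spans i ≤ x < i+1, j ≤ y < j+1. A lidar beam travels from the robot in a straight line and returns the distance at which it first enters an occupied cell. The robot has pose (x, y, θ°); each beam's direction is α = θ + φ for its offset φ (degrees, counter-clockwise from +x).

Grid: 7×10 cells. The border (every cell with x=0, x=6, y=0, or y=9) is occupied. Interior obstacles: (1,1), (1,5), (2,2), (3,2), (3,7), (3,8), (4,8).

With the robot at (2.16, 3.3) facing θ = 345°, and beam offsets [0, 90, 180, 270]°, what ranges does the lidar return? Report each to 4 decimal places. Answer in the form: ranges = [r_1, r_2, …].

ranges = [1.1591, 3.8305, 1.2009, 0.3106]

beam 1: φ=0°, α=345°
  d=(0.9659,-0.2588)  start (2,3)  tX=0.8696 tY=1.1591  stride 1/|dx|=1.0353 1/|dy|=3.8637
    cross x-line → (3,3), t=0.8696
    cross y-line → (3,2), t=1.1591 (wall)
  → r_1 = 1.1591
beam 2: φ=90°, α=75°
  d=(0.2588,0.9659)  start (2,3)  tX=3.2455 tY=0.7247  stride 1/|dx|=3.8637 1/|dy|=1.0353
    cross y-line → (2,4), t=0.7247
    cross y-line → (2,5), t=1.7600
    cross y-line → (2,6), t=2.7952
    cross x-line → (3,6), t=3.2455
    cross y-line → (3,7), t=3.8305 (wall)
  → r_2 = 3.8305
beam 3: φ=180°, α=165°
  d=(-0.9659,0.2588)  start (2,3)  tX=0.1656 tY=2.7046  stride 1/|dx|=1.0353 1/|dy|=3.8637
    cross x-line → (1,3), t=0.1656
    cross x-line → (0,3), t=1.2009 (wall)
  → r_3 = 1.2009
beam 4: φ=270°, α=255°
  d=(-0.2588,-0.9659)  start (2,3)  tX=0.6182 tY=0.3106  stride 1/|dx|=3.8637 1/|dy|=1.0353
    cross y-line → (2,2), t=0.3106 (wall)
  → r_4 = 0.3106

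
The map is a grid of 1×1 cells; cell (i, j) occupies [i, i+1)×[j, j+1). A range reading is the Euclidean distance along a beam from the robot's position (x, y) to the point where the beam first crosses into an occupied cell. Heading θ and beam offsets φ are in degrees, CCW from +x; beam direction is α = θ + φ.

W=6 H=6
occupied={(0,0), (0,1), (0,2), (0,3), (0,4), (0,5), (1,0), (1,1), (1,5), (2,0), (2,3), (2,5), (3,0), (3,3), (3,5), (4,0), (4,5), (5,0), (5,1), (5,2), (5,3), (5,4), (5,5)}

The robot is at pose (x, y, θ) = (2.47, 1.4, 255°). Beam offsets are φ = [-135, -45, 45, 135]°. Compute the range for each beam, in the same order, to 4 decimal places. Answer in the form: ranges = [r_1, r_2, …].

beam 1: φ=-135°, α=120°
  dir = (cos 120°, sin 120°) = (-0.5000, 0.8660); from cell (2,1)
  next x-line at t=0.9400, next y-line at t=0.6928; Δt_x=2.0000, Δt_y=1.1547
    y: enter (2,2) at t=0.6928
    x: enter (1,2) at t=0.9400
    y: enter (1,3) at t=1.8475
    x: enter (0,3) at t=2.9400 ← occupied
  → r_1 = 2.9400
beam 2: φ=-45°, α=210°
  dir = (cos 210°, sin 210°) = (-0.8660, -0.5000); from cell (2,1)
  next x-line at t=0.5427, next y-line at t=0.8000; Δt_x=1.1547, Δt_y=2.0000
    x: enter (1,1) at t=0.5427 ← occupied
  → r_2 = 0.5427
beam 3: φ=45°, α=300°
  dir = (cos 300°, sin 300°) = (0.5000, -0.8660); from cell (2,1)
  next x-line at t=1.0600, next y-line at t=0.4619; Δt_x=2.0000, Δt_y=1.1547
    y: enter (2,0) at t=0.4619 ← occupied
  → r_3 = 0.4619
beam 4: φ=135°, α=30°
  dir = (cos 30°, sin 30°) = (0.8660, 0.5000); from cell (2,1)
  next x-line at t=0.6120, next y-line at t=1.2000; Δt_x=1.1547, Δt_y=2.0000
    x: enter (3,1) at t=0.6120
    y: enter (3,2) at t=1.2000
    x: enter (4,2) at t=1.7667
    x: enter (5,2) at t=2.9214 ← occupied
  → r_4 = 2.9214

ranges = [2.9400, 0.5427, 0.4619, 2.9214]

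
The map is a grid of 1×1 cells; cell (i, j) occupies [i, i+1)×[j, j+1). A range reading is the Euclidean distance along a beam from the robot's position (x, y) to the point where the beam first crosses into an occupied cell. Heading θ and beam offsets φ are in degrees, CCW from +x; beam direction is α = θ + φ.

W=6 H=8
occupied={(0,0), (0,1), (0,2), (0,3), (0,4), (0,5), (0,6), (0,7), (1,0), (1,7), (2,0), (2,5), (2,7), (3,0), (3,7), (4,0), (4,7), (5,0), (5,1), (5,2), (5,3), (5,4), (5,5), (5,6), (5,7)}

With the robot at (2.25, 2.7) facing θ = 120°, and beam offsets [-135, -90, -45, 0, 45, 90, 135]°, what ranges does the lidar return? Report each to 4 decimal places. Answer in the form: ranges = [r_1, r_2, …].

ranges = [2.8470, 3.1754, 2.3811, 2.5000, 1.2941, 1.4434, 1.7600]

beam 1: φ=-135°, α=345°
  dir = (cos 345°, sin 345°) = (0.9659, -0.2588); from cell (2,2)
  next x-line at t=0.7765, next y-line at t=2.7046; Δt_x=1.0353, Δt_y=3.8637
    x: enter (3,2) at t=0.7765
    x: enter (4,2) at t=1.8117
    y: enter (4,1) at t=2.7046
    x: enter (5,1) at t=2.8470 ← occupied
  → r_1 = 2.8470
beam 2: φ=-90°, α=30°
  dir = (cos 30°, sin 30°) = (0.8660, 0.5000); from cell (2,2)
  next x-line at t=0.8660, next y-line at t=0.6000; Δt_x=1.1547, Δt_y=2.0000
    y: enter (2,3) at t=0.6000
    x: enter (3,3) at t=0.8660
    x: enter (4,3) at t=2.0207
    y: enter (4,4) at t=2.6000
    x: enter (5,4) at t=3.1754 ← occupied
  → r_2 = 3.1754
beam 3: φ=-45°, α=75°
  dir = (cos 75°, sin 75°) = (0.2588, 0.9659); from cell (2,2)
  next x-line at t=2.8978, next y-line at t=0.3106; Δt_x=3.8637, Δt_y=1.0353
    y: enter (2,3) at t=0.3106
    y: enter (2,4) at t=1.3459
    y: enter (2,5) at t=2.3811 ← occupied
  → r_3 = 2.3811
beam 4: φ=0°, α=120°
  dir = (cos 120°, sin 120°) = (-0.5000, 0.8660); from cell (2,2)
  next x-line at t=0.5000, next y-line at t=0.3464; Δt_x=2.0000, Δt_y=1.1547
    y: enter (2,3) at t=0.3464
    x: enter (1,3) at t=0.5000
    y: enter (1,4) at t=1.5011
    x: enter (0,4) at t=2.5000 ← occupied
  → r_4 = 2.5000
beam 5: φ=45°, α=165°
  dir = (cos 165°, sin 165°) = (-0.9659, 0.2588); from cell (2,2)
  next x-line at t=0.2588, next y-line at t=1.1591; Δt_x=1.0353, Δt_y=3.8637
    x: enter (1,2) at t=0.2588
    y: enter (1,3) at t=1.1591
    x: enter (0,3) at t=1.2941 ← occupied
  → r_5 = 1.2941
beam 6: φ=90°, α=210°
  dir = (cos 210°, sin 210°) = (-0.8660, -0.5000); from cell (2,2)
  next x-line at t=0.2887, next y-line at t=1.4000; Δt_x=1.1547, Δt_y=2.0000
    x: enter (1,2) at t=0.2887
    y: enter (1,1) at t=1.4000
    x: enter (0,1) at t=1.4434 ← occupied
  → r_6 = 1.4434
beam 7: φ=135°, α=255°
  dir = (cos 255°, sin 255°) = (-0.2588, -0.9659); from cell (2,2)
  next x-line at t=0.9659, next y-line at t=0.7247; Δt_x=3.8637, Δt_y=1.0353
    y: enter (2,1) at t=0.7247
    x: enter (1,1) at t=0.9659
    y: enter (1,0) at t=1.7600 ← occupied
  → r_7 = 1.7600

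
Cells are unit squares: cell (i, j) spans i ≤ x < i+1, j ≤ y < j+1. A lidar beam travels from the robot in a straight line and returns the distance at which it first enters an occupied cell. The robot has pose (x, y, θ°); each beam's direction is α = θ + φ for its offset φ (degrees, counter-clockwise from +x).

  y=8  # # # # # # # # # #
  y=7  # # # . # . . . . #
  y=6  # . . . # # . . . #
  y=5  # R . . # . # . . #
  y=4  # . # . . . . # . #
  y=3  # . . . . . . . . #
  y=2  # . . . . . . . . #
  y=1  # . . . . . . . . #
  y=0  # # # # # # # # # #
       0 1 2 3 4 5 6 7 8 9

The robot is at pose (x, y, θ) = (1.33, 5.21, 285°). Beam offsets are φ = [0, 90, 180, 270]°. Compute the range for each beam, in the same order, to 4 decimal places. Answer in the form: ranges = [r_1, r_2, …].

beam 1: φ=0°, α=285°
  cosα=0.2588 sinα=-0.9659 | (1,5) | tMaxX 2.5887 tMaxY 0.2174 | tΔX 3.8637 tΔY 1.0353
    t=0.2174 [y] (1,4)
    t=1.2527 [y] (1,3)
    t=2.2880 [y] (1,2)
    t=2.5887 [x] (2,2)
    t=3.3232 [y] (2,1)
    t=4.3585 [y] (2,0) — stop
  → r_1 = 4.3585
beam 2: φ=90°, α=15°
  cosα=0.9659 sinα=0.2588 | (1,5) | tMaxX 0.6936 tMaxY 3.0523 | tΔX 1.0353 tΔY 3.8637
    t=0.6936 [x] (2,5)
    t=1.7289 [x] (3,5)
    t=2.7642 [x] (4,5) — stop
  → r_2 = 2.7642
beam 3: φ=180°, α=105°
  cosα=-0.2588 sinα=0.9659 | (1,5) | tMaxX 1.2750 tMaxY 0.8179 | tΔX 3.8637 tΔY 1.0353
    t=0.8179 [y] (1,6)
    t=1.2750 [x] (0,6) — stop
  → r_3 = 1.2750
beam 4: φ=270°, α=195°
  cosα=-0.9659 sinα=-0.2588 | (1,5) | tMaxX 0.3416 tMaxY 0.8114 | tΔX 1.0353 tΔY 3.8637
    t=0.3416 [x] (0,5) — stop
  → r_4 = 0.3416

ranges = [4.3585, 2.7642, 1.2750, 0.3416]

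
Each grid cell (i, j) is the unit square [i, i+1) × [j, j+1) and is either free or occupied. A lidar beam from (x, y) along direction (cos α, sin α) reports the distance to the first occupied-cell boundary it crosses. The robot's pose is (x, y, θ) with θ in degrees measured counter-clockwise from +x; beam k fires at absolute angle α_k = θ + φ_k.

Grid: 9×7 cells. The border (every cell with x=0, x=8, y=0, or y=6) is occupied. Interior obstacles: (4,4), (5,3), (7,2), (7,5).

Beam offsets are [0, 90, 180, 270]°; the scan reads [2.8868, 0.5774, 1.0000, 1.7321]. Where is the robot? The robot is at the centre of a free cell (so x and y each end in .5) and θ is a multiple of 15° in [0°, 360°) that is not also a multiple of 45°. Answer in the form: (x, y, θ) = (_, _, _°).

Enumerate (i+0.5, j+0.5, θ) over the 31 free cells and 16 admissible headings. For each, cast all 4 beams and compare to the given ranges.
  (5.5, 5.5, 345°): beam 1 = 1.5529 ≠ 2.8868 ✗
  (4.5, 5.5, 330°): beam 1 = 4.0415 ≠ 2.8868 ✗
  (5.5, 5.5, 330°): beam 4 = 1.0000 ≠ 1.7321 ✗
  (6.5, 1.5, 285°): beam 1 = 0.5176 ≠ 2.8868 ✗
  …
  (6.5, 3.5, 120°): r_1=2.8868, r_2=0.5774, r_3=1.0000, r_4=1.7321 — all match ✓
No second candidate reproduces the full scan.

(x, y, θ) = (6.5, 3.5, 120°)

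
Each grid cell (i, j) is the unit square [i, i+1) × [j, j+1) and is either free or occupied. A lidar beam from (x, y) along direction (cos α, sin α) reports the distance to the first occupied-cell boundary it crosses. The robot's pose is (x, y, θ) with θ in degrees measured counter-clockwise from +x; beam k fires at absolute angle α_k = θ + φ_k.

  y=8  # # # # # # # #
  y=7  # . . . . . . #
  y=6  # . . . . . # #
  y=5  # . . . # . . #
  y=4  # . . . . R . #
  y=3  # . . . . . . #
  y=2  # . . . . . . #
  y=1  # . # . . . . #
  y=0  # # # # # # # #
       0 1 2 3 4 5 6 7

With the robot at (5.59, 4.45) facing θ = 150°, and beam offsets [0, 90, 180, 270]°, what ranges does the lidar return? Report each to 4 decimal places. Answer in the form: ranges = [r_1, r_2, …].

beam 1: φ=0°, α=150°
  direction (-0.8660, 0.5000); cell (5,4); t to first gridline: x 0.6813, y 1.1000 (then +1.1547 / +2.0000)
    (4,4) via x @ 0.6813
    (4,5) via y @ 1.1000  # hit
  → r_1 = 1.1000
beam 2: φ=90°, α=240°
  direction (-0.5000, -0.8660); cell (5,4); t to first gridline: x 1.1800, y 0.5196 (then +2.0000 / +1.1547)
    (5,3) via y @ 0.5196
    (4,3) via x @ 1.1800
    (4,2) via y @ 1.6743
    (4,1) via y @ 2.8290
    (3,1) via x @ 3.1800
    (3,0) via y @ 3.9837  # hit
  → r_2 = 3.9837
beam 3: φ=180°, α=330°
  direction (0.8660, -0.5000); cell (5,4); t to first gridline: x 0.4734, y 0.9000 (then +1.1547 / +2.0000)
    (6,4) via x @ 0.4734
    (6,3) via y @ 0.9000
    (7,3) via x @ 1.6281  # hit
  → r_3 = 1.6281
beam 4: φ=270°, α=60°
  direction (0.5000, 0.8660); cell (5,4); t to first gridline: x 0.8200, y 0.6351 (then +2.0000 / +1.1547)
    (5,5) via y @ 0.6351
    (6,5) via x @ 0.8200
    (6,6) via y @ 1.7898  # hit
  → r_4 = 1.7898

ranges = [1.1000, 3.9837, 1.6281, 1.7898]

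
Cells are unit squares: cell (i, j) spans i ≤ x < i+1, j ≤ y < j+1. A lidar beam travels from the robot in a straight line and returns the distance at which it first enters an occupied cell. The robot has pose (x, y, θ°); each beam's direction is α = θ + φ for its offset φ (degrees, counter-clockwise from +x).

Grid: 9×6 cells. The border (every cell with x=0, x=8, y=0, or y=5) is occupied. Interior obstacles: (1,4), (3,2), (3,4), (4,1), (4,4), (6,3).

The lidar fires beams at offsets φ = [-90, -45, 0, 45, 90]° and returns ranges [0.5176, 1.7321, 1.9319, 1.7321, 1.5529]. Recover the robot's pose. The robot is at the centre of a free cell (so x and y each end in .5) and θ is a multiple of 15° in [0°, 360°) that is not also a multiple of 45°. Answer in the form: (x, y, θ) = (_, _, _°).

(x, y, θ) = (2.5, 2.5, 105°)

The pose lattice has 22·16 = 352 candidates. Test each by forward raycasting.
  (1.5, 1.5, 105°): beam 1 = 1.9319 ≠ 0.5176 ✗
  (4.5, 3.5, 210°): beam 1 = 0.5774 ≠ 0.5176 ✗
  (4.5, 2.5, 60°): beam 1 = 3.0000 ≠ 0.5176 ✗
  (7.5, 3.5, 330°): beam 1 = 2.8868 ≠ 0.5176 ✗
  (1.5, 3.5, 330°): beam 1 = 1.0000 ≠ 0.5176 ✗
  …
  (2.5, 2.5, 105°): r_1=0.5176, r_2=1.7321, r_3=1.9319, r_4=1.7321, r_5=1.5529 — all match ✓
Unique over the lattice → pose = (2.5, 2.5, 105°).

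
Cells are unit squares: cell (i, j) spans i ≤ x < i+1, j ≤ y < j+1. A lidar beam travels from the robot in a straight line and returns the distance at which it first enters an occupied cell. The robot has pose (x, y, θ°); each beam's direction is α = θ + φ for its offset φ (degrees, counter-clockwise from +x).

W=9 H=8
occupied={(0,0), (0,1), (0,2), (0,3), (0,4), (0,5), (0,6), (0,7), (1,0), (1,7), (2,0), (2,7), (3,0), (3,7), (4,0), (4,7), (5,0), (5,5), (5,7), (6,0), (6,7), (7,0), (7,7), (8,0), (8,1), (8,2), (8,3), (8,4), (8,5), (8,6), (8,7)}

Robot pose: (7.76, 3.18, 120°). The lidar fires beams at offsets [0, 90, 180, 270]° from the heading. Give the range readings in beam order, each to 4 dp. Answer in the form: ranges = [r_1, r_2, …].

ranges = [4.4110, 4.3600, 0.4800, 0.2771]

beam 1: φ=0°, α=120°
  dir = (cos 120°, sin 120°) = (-0.5000, 0.8660); from cell (7,3)
  next x-line at t=1.5200, next y-line at t=0.9469; Δt_x=2.0000, Δt_y=1.1547
    y: enter (7,4) at t=0.9469
    x: enter (6,4) at t=1.5200
    y: enter (6,5) at t=2.1016
    y: enter (6,6) at t=3.2563
    x: enter (5,6) at t=3.5200
    y: enter (5,7) at t=4.4110 ← occupied
  → r_1 = 4.4110
beam 2: φ=90°, α=210°
  dir = (cos 210°, sin 210°) = (-0.8660, -0.5000); from cell (7,3)
  next x-line at t=0.8776, next y-line at t=0.3600; Δt_x=1.1547, Δt_y=2.0000
    y: enter (7,2) at t=0.3600
    x: enter (6,2) at t=0.8776
    x: enter (5,2) at t=2.0323
    y: enter (5,1) at t=2.3600
    x: enter (4,1) at t=3.1870
    x: enter (3,1) at t=4.3417
    y: enter (3,0) at t=4.3600 ← occupied
  → r_2 = 4.3600
beam 3: φ=180°, α=300°
  dir = (cos 300°, sin 300°) = (0.5000, -0.8660); from cell (7,3)
  next x-line at t=0.4800, next y-line at t=0.2078; Δt_x=2.0000, Δt_y=1.1547
    y: enter (7,2) at t=0.2078
    x: enter (8,2) at t=0.4800 ← occupied
  → r_3 = 0.4800
beam 4: φ=270°, α=30°
  dir = (cos 30°, sin 30°) = (0.8660, 0.5000); from cell (7,3)
  next x-line at t=0.2771, next y-line at t=1.6400; Δt_x=1.1547, Δt_y=2.0000
    x: enter (8,3) at t=0.2771 ← occupied
  → r_4 = 0.2771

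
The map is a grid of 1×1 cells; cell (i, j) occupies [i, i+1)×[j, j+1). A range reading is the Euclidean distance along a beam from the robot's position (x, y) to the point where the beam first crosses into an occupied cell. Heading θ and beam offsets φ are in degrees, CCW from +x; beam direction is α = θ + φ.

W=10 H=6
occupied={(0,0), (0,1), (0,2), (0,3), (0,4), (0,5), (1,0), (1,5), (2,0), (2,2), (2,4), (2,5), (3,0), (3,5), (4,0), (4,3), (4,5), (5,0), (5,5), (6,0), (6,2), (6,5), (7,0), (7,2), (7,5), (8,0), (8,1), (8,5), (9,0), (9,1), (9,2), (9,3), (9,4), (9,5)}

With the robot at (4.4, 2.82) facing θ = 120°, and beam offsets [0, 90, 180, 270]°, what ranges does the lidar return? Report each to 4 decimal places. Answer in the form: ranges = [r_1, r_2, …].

beam 1: φ=0°, α=120°
  dir = (cos 120°, sin 120°) = (-0.5000, 0.8660); from cell (4,2)
  next x-line at t=0.8000, next y-line at t=0.2078; Δt_x=2.0000, Δt_y=1.1547
    y: enter (4,3) at t=0.2078 ← occupied
  → r_1 = 0.2078
beam 2: φ=90°, α=210°
  dir = (cos 210°, sin 210°) = (-0.8660, -0.5000); from cell (4,2)
  next x-line at t=0.4619, next y-line at t=1.6400; Δt_x=1.1547, Δt_y=2.0000
    x: enter (3,2) at t=0.4619
    x: enter (2,2) at t=1.6166 ← occupied
  → r_2 = 1.6166
beam 3: φ=180°, α=300°
  dir = (cos 300°, sin 300°) = (0.5000, -0.8660); from cell (4,2)
  next x-line at t=1.2000, next y-line at t=0.9469; Δt_x=2.0000, Δt_y=1.1547
    y: enter (4,1) at t=0.9469
    x: enter (5,1) at t=1.2000
    y: enter (5,0) at t=2.1016 ← occupied
  → r_3 = 2.1016
beam 4: φ=270°, α=30°
  dir = (cos 30°, sin 30°) = (0.8660, 0.5000); from cell (4,2)
  next x-line at t=0.6928, next y-line at t=0.3600; Δt_x=1.1547, Δt_y=2.0000
    y: enter (4,3) at t=0.3600 ← occupied
  → r_4 = 0.3600

ranges = [0.2078, 1.6166, 2.1016, 0.3600]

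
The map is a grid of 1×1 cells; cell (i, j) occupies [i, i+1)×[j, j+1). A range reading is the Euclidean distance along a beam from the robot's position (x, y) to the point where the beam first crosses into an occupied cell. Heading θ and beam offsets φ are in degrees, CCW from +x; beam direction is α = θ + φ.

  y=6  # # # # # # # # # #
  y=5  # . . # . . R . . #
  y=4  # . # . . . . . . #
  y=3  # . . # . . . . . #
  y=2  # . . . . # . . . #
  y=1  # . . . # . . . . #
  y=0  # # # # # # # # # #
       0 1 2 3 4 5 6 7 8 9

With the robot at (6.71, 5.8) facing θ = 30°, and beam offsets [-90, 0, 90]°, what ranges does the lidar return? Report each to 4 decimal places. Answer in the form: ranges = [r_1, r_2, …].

ranges = [4.5800, 0.4000, 0.2309]

beam 1: φ=-90°, α=300°
  direction (0.5000, -0.8660); cell (6,5); t to first gridline: x 0.5800, y 0.9238 (then +2.0000 / +1.1547)
    (7,5) via x @ 0.5800
    (7,4) via y @ 0.9238
    (7,3) via y @ 2.0785
    (8,3) via x @ 2.5800
    (8,2) via y @ 3.2332
    (8,1) via y @ 4.3879
    (9,1) via x @ 4.5800  # hit
  → r_1 = 4.5800
beam 2: φ=0°, α=30°
  direction (0.8660, 0.5000); cell (6,5); t to first gridline: x 0.3349, y 0.4000 (then +1.1547 / +2.0000)
    (7,5) via x @ 0.3349
    (7,6) via y @ 0.4000  # hit
  → r_2 = 0.4000
beam 3: φ=90°, α=120°
  direction (-0.5000, 0.8660); cell (6,5); t to first gridline: x 1.4200, y 0.2309 (then +2.0000 / +1.1547)
    (6,6) via y @ 0.2309  # hit
  → r_3 = 0.2309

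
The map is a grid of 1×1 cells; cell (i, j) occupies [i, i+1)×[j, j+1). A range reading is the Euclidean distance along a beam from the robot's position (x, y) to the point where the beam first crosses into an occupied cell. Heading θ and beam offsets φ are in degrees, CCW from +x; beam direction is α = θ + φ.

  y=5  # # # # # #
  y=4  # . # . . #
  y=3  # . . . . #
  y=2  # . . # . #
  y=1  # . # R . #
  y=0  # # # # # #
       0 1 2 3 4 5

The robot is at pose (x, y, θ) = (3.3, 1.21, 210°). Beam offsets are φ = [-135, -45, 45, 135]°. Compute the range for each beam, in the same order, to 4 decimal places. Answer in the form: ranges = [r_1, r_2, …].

ranges = [0.8179, 0.3106, 0.2174, 0.8114]

beam 1: φ=-135°, α=75°
  d=(0.2588,0.9659)  start (3,1)  tX=2.7046 tY=0.8179  stride 1/|dx|=3.8637 1/|dy|=1.0353
    cross y-line → (3,2), t=0.8179 (wall)
  → r_1 = 0.8179
beam 2: φ=-45°, α=165°
  d=(-0.9659,0.2588)  start (3,1)  tX=0.3106 tY=3.0523  stride 1/|dx|=1.0353 1/|dy|=3.8637
    cross x-line → (2,1), t=0.3106 (wall)
  → r_2 = 0.3106
beam 3: φ=45°, α=255°
  d=(-0.2588,-0.9659)  start (3,1)  tX=1.1591 tY=0.2174  stride 1/|dx|=3.8637 1/|dy|=1.0353
    cross y-line → (3,0), t=0.2174 (wall)
  → r_3 = 0.2174
beam 4: φ=135°, α=345°
  d=(0.9659,-0.2588)  start (3,1)  tX=0.7247 tY=0.8114  stride 1/|dx|=1.0353 1/|dy|=3.8637
    cross x-line → (4,1), t=0.7247
    cross y-line → (4,0), t=0.8114 (wall)
  → r_4 = 0.8114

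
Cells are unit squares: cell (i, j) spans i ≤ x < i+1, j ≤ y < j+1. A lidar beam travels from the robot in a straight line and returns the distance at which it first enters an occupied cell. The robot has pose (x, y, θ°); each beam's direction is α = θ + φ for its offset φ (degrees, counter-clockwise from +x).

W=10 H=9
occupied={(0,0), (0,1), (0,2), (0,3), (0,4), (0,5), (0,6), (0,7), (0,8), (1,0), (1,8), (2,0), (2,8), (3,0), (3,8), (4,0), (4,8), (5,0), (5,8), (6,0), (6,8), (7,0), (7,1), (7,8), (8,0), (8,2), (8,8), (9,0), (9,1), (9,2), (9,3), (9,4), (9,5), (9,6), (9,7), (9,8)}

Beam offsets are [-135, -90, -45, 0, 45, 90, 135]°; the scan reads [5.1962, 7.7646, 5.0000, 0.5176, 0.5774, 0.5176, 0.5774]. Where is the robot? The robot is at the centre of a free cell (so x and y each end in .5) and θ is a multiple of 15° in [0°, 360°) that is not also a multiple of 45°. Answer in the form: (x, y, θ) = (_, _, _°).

The pose lattice has 54·16 = 864 candidates. Test each by forward raycasting.
  (7.5, 6.5, 150°): beam 1 = 1.5529 ≠ 5.1962 ✗
  (4.5, 5.5, 300°): beam 1 = 3.6235 ≠ 5.1962 ✗
  (3.5, 4.5, 330°): beam 1 = 2.5882 ≠ 5.1962 ✗
  …
  (8.5, 3.5, 255°): r_1=5.1962, r_2=7.7646, r_3=5.0000, r_4=0.5176, r_5=0.5774, r_6=0.5176, r_7=0.5774 — all match ✓
Only this pose fits every beam.

(x, y, θ) = (8.5, 3.5, 255°)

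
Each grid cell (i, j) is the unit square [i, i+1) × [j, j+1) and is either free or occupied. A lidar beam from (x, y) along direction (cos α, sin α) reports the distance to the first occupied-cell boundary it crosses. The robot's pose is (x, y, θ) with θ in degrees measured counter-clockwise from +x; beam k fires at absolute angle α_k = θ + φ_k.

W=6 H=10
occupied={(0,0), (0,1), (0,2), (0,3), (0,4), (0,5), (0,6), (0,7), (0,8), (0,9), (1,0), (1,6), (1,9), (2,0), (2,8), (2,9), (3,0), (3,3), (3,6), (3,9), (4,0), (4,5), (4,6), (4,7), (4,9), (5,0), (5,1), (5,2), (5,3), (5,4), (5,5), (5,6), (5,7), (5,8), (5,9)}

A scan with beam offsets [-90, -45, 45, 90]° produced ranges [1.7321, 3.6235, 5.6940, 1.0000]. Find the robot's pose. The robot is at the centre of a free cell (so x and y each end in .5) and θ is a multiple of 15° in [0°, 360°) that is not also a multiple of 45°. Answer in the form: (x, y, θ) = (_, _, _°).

(x, y, θ) = (1.5, 2.5, 30°)

The pose lattice has 25·16 = 400 candidates. Test each by forward raycasting.
  (3.5, 2.5, 285°): beam 1 = 2.5882 ≠ 1.7321 ✗
  (2.5, 3.5, 300°): beam 2 = 2.5882 ≠ 3.6235 ✗
  (2.5, 3.5, 120°): beam 1 = 0.5774 ≠ 1.7321 ✗
  (3.5, 7.5, 255°): beam 1 = 2.5882 ≠ 1.7321 ✗
  (4.5, 4.5, 345°): beam 1 = 3.6235 ≠ 1.7321 ✗
  …
  (1.5, 2.5, 30°): r_1=1.7321, r_2=3.6235, r_3=5.6940, r_4=1.0000 — all match ✓
Only this pose fits every beam.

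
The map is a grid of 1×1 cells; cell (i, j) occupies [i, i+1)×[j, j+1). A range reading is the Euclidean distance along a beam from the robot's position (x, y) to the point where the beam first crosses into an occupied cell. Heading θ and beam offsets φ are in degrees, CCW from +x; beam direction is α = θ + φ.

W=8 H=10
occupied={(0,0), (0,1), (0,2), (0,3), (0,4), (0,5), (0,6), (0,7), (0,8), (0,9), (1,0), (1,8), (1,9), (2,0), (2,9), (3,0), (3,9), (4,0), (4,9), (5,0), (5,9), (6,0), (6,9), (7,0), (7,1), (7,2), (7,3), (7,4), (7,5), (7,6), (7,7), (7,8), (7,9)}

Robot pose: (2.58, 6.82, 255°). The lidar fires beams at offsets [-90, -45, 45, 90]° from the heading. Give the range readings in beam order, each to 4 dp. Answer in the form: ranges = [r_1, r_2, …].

ranges = [1.6357, 1.8244, 6.7204, 4.5759]

beam 1: φ=-90°, α=165°
  d=(-0.9659,0.2588)  start (2,6)  tX=0.6005 tY=0.6955  stride 1/|dx|=1.0353 1/|dy|=3.8637
    cross x-line → (1,6), t=0.6005
    cross y-line → (1,7), t=0.6955
    cross x-line → (0,7), t=1.6357 (wall)
  → r_1 = 1.6357
beam 2: φ=-45°, α=210°
  d=(-0.8660,-0.5000)  start (2,6)  tX=0.6697 tY=1.6400  stride 1/|dx|=1.1547 1/|dy|=2.0000
    cross x-line → (1,6), t=0.6697
    cross y-line → (1,5), t=1.6400
    cross x-line → (0,5), t=1.8244 (wall)
  → r_2 = 1.8244
beam 3: φ=45°, α=300°
  d=(0.5000,-0.8660)  start (2,6)  tX=0.8400 tY=0.9469  stride 1/|dx|=2.0000 1/|dy|=1.1547
    cross x-line → (3,6), t=0.8400
    cross y-line → (3,5), t=0.9469
    cross y-line → (3,4), t=2.1016
    cross x-line → (4,4), t=2.8400
    cross y-line → (4,3), t=3.2563
    cross y-line → (4,2), t=4.4110
    cross x-line → (5,2), t=4.8400
    cross y-line → (5,1), t=5.5657
    cross y-line → (5,0), t=6.7204 (wall)
  → r_3 = 6.7204
beam 4: φ=90°, α=345°
  d=(0.9659,-0.2588)  start (2,6)  tX=0.4348 tY=3.1682  stride 1/|dx|=1.0353 1/|dy|=3.8637
    cross x-line → (3,6), t=0.4348
    cross x-line → (4,6), t=1.4701
    cross x-line → (5,6), t=2.5054
    cross y-line → (5,5), t=3.1682
    cross x-line → (6,5), t=3.5406
    cross x-line → (7,5), t=4.5759 (wall)
  → r_4 = 4.5759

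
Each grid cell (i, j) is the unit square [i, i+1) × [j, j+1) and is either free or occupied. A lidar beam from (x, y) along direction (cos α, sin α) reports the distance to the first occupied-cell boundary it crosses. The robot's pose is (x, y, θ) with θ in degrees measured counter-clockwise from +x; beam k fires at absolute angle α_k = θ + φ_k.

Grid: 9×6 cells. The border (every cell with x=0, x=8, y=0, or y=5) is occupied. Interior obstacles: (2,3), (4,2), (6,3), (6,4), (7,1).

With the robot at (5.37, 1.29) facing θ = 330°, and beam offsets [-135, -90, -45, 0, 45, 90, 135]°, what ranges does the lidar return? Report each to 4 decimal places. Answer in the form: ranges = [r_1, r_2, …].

ranges = [1.1205, 0.3349, 0.3002, 0.5800, 1.6875, 1.9745, 1.4296]

beam 1: φ=-135°, α=195°
  dir = (cos 195°, sin 195°) = (-0.9659, -0.2588); from cell (5,1)
  next x-line at t=0.3831, next y-line at t=1.1205; Δt_x=1.0353, Δt_y=3.8637
    x: enter (4,1) at t=0.3831
    y: enter (4,0) at t=1.1205 ← occupied
  → r_1 = 1.1205
beam 2: φ=-90°, α=240°
  dir = (cos 240°, sin 240°) = (-0.5000, -0.8660); from cell (5,1)
  next x-line at t=0.7400, next y-line at t=0.3349; Δt_x=2.0000, Δt_y=1.1547
    y: enter (5,0) at t=0.3349 ← occupied
  → r_2 = 0.3349
beam 3: φ=-45°, α=285°
  dir = (cos 285°, sin 285°) = (0.2588, -0.9659); from cell (5,1)
  next x-line at t=2.4341, next y-line at t=0.3002; Δt_x=3.8637, Δt_y=1.0353
    y: enter (5,0) at t=0.3002 ← occupied
  → r_3 = 0.3002
beam 4: φ=0°, α=330°
  dir = (cos 330°, sin 330°) = (0.8660, -0.5000); from cell (5,1)
  next x-line at t=0.7275, next y-line at t=0.5800; Δt_x=1.1547, Δt_y=2.0000
    y: enter (5,0) at t=0.5800 ← occupied
  → r_4 = 0.5800
beam 5: φ=45°, α=15°
  dir = (cos 15°, sin 15°) = (0.9659, 0.2588); from cell (5,1)
  next x-line at t=0.6522, next y-line at t=2.7432; Δt_x=1.0353, Δt_y=3.8637
    x: enter (6,1) at t=0.6522
    x: enter (7,1) at t=1.6875 ← occupied
  → r_5 = 1.6875
beam 6: φ=90°, α=60°
  dir = (cos 60°, sin 60°) = (0.5000, 0.8660); from cell (5,1)
  next x-line at t=1.2600, next y-line at t=0.8198; Δt_x=2.0000, Δt_y=1.1547
    y: enter (5,2) at t=0.8198
    x: enter (6,2) at t=1.2600
    y: enter (6,3) at t=1.9745 ← occupied
  → r_6 = 1.9745
beam 7: φ=135°, α=105°
  dir = (cos 105°, sin 105°) = (-0.2588, 0.9659); from cell (5,1)
  next x-line at t=1.4296, next y-line at t=0.7350; Δt_x=3.8637, Δt_y=1.0353
    y: enter (5,2) at t=0.7350
    x: enter (4,2) at t=1.4296 ← occupied
  → r_7 = 1.4296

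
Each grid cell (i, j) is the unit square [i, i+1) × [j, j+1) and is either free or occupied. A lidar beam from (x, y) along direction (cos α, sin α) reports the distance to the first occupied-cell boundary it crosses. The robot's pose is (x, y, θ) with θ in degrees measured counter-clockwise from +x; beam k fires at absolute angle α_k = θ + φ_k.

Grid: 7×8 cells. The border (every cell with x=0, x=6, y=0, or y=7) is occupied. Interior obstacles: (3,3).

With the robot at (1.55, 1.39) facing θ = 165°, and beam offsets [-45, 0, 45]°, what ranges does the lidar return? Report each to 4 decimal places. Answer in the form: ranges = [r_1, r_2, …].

ranges = [1.1000, 0.5694, 0.6351]

beam 1: φ=-45°, α=120°
  dir = (cos 120°, sin 120°) = (-0.5000, 0.8660); from cell (1,1)
  next x-line at t=1.1000, next y-line at t=0.7044; Δt_x=2.0000, Δt_y=1.1547
    y: enter (1,2) at t=0.7044
    x: enter (0,2) at t=1.1000 ← occupied
  → r_1 = 1.1000
beam 2: φ=0°, α=165°
  dir = (cos 165°, sin 165°) = (-0.9659, 0.2588); from cell (1,1)
  next x-line at t=0.5694, next y-line at t=2.3569; Δt_x=1.0353, Δt_y=3.8637
    x: enter (0,1) at t=0.5694 ← occupied
  → r_2 = 0.5694
beam 3: φ=45°, α=210°
  dir = (cos 210°, sin 210°) = (-0.8660, -0.5000); from cell (1,1)
  next x-line at t=0.6351, next y-line at t=0.7800; Δt_x=1.1547, Δt_y=2.0000
    x: enter (0,1) at t=0.6351 ← occupied
  → r_3 = 0.6351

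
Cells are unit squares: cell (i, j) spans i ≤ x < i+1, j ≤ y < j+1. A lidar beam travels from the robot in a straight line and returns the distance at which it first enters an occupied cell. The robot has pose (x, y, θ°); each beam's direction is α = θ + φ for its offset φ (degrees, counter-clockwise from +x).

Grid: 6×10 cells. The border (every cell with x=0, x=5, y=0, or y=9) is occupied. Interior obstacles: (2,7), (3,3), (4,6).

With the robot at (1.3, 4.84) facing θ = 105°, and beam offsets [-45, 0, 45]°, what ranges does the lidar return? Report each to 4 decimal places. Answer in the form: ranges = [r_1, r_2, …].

ranges = [2.4942, 1.1591, 0.3464]

beam 1: φ=-45°, α=60°
  cosα=0.5000 sinα=0.8660 | (1,4) | tMaxX 1.4000 tMaxY 0.1848 | tΔX 2.0000 tΔY 1.1547
    t=0.1848 [y] (1,5)
    t=1.3395 [y] (1,6)
    t=1.4000 [x] (2,6)
    t=2.4942 [y] (2,7) — stop
  → r_1 = 2.4942
beam 2: φ=0°, α=105°
  cosα=-0.2588 sinα=0.9659 | (1,4) | tMaxX 1.1591 tMaxY 0.1656 | tΔX 3.8637 tΔY 1.0353
    t=0.1656 [y] (1,5)
    t=1.1591 [x] (0,5) — stop
  → r_2 = 1.1591
beam 3: φ=45°, α=150°
  cosα=-0.8660 sinα=0.5000 | (1,4) | tMaxX 0.3464 tMaxY 0.3200 | tΔX 1.1547 tΔY 2.0000
    t=0.3200 [y] (1,5)
    t=0.3464 [x] (0,5) — stop
  → r_3 = 0.3464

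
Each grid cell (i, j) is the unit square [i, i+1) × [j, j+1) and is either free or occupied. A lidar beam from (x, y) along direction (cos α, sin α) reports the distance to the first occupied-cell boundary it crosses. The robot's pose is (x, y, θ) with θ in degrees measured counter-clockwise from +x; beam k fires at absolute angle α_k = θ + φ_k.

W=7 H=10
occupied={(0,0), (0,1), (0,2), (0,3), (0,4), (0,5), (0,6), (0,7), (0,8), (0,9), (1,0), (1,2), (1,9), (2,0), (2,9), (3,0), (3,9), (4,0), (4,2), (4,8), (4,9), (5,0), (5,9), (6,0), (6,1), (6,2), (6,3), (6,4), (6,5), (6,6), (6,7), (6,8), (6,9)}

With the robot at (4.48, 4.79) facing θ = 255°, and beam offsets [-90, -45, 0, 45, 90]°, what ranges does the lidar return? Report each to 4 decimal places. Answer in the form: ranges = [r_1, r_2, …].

ranges = [3.6028, 3.5800, 1.8531, 3.0400, 1.5736]

beam 1: φ=-90°, α=165°
  d=(-0.9659,0.2588)  start (4,4)  tX=0.4969 tY=0.8114  stride 1/|dx|=1.0353 1/|dy|=3.8637
    cross x-line → (3,4), t=0.4969
    cross y-line → (3,5), t=0.8114
    cross x-line → (2,5), t=1.5322
    cross x-line → (1,5), t=2.5675
    cross x-line → (0,5), t=3.6028 (wall)
  → r_1 = 3.6028
beam 2: φ=-45°, α=210°
  d=(-0.8660,-0.5000)  start (4,4)  tX=0.5543 tY=1.5800  stride 1/|dx|=1.1547 1/|dy|=2.0000
    cross x-line → (3,4), t=0.5543
    cross y-line → (3,3), t=1.5800
    cross x-line → (2,3), t=1.7090
    cross x-line → (1,3), t=2.8637
    cross y-line → (1,2), t=3.5800 (wall)
  → r_2 = 3.5800
beam 3: φ=0°, α=255°
  d=(-0.2588,-0.9659)  start (4,4)  tX=1.8546 tY=0.8179  stride 1/|dx|=3.8637 1/|dy|=1.0353
    cross y-line → (4,3), t=0.8179
    cross y-line → (4,2), t=1.8531 (wall)
  → r_3 = 1.8531
beam 4: φ=45°, α=300°
  d=(0.5000,-0.8660)  start (4,4)  tX=1.0400 tY=0.9122  stride 1/|dx|=2.0000 1/|dy|=1.1547
    cross y-line → (4,3), t=0.9122
    cross x-line → (5,3), t=1.0400
    cross y-line → (5,2), t=2.0669
    cross x-line → (6,2), t=3.0400 (wall)
  → r_4 = 3.0400
beam 5: φ=90°, α=345°
  d=(0.9659,-0.2588)  start (4,4)  tX=0.5383 tY=3.0523  stride 1/|dx|=1.0353 1/|dy|=3.8637
    cross x-line → (5,4), t=0.5383
    cross x-line → (6,4), t=1.5736 (wall)
  → r_5 = 1.5736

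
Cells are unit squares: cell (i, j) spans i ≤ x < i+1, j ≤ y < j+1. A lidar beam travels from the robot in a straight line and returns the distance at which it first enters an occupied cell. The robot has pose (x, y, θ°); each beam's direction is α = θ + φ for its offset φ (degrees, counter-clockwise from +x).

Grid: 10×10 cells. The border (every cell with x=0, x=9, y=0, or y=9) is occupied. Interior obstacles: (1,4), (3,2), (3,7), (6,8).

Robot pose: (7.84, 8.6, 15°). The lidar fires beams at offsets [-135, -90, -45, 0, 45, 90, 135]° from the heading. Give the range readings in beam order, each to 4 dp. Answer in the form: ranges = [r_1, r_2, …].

beam 1: φ=-135°, α=240°
  cosα=-0.5000 sinα=-0.8660 | (7,8) | tMaxX 1.6800 tMaxY 0.6928 | tΔX 2.0000 tΔY 1.1547
    t=0.6928 [y] (7,7)
    t=1.6800 [x] (6,7)
    t=1.8475 [y] (6,6)
    t=3.0022 [y] (6,5)
    t=3.6800 [x] (5,5)
    t=4.1569 [y] (5,4)
    t=5.3116 [y] (5,3)
    t=5.6800 [x] (4,3)
    t=6.4663 [y] (4,2)
    t=7.6210 [y] (4,1)
    t=7.6800 [x] (3,1)
    t=8.7757 [y] (3,0) — stop
  → r_1 = 8.7757
beam 2: φ=-90°, α=285°
  cosα=0.2588 sinα=-0.9659 | (7,8) | tMaxX 0.6182 tMaxY 0.6212 | tΔX 3.8637 tΔY 1.0353
    t=0.6182 [x] (8,8)
    t=0.6212 [y] (8,7)
    t=1.6564 [y] (8,6)
    t=2.6917 [y] (8,5)
    t=3.7270 [y] (8,4)
    t=4.4819 [x] (9,4) — stop
  → r_2 = 4.4819
beam 3: φ=-45°, α=330°
  cosα=0.8660 sinα=-0.5000 | (7,8) | tMaxX 0.1848 tMaxY 1.2000 | tΔX 1.1547 tΔY 2.0000
    t=0.1848 [x] (8,8)
    t=1.2000 [y] (8,7)
    t=1.3395 [x] (9,7) — stop
  → r_3 = 1.3395
beam 4: φ=0°, α=15°
  cosα=0.9659 sinα=0.2588 | (7,8) | tMaxX 0.1656 tMaxY 1.5455 | tΔX 1.0353 tΔY 3.8637
    t=0.1656 [x] (8,8)
    t=1.2009 [x] (9,8) — stop
  → r_4 = 1.2009
beam 5: φ=45°, α=60°
  cosα=0.5000 sinα=0.8660 | (7,8) | tMaxX 0.3200 tMaxY 0.4619 | tΔX 2.0000 tΔY 1.1547
    t=0.3200 [x] (8,8)
    t=0.4619 [y] (8,9) — stop
  → r_5 = 0.4619
beam 6: φ=90°, α=105°
  cosα=-0.2588 sinα=0.9659 | (7,8) | tMaxX 3.2455 tMaxY 0.4141 | tΔX 3.8637 tΔY 1.0353
    t=0.4141 [y] (7,9) — stop
  → r_6 = 0.4141
beam 7: φ=135°, α=150°
  cosα=-0.8660 sinα=0.5000 | (7,8) | tMaxX 0.9699 tMaxY 0.8000 | tΔX 1.1547 tΔY 2.0000
    t=0.8000 [y] (7,9) — stop
  → r_7 = 0.8000

ranges = [8.7757, 4.4819, 1.3395, 1.2009, 0.4619, 0.4141, 0.8000]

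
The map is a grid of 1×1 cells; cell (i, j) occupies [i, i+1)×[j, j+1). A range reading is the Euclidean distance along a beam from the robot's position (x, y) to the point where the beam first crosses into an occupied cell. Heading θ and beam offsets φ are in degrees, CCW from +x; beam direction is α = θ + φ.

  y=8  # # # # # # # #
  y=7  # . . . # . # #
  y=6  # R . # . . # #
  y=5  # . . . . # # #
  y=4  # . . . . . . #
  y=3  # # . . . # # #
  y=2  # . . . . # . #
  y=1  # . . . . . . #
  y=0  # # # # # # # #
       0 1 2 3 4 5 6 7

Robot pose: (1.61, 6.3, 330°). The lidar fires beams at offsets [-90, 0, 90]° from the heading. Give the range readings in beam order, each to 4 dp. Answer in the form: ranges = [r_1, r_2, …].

ranges = [1.2200, 4.6000, 1.9630]

beam 1: φ=-90°, α=240°
  d=(-0.5000,-0.8660)  start (1,6)  tX=1.2200 tY=0.3464  stride 1/|dx|=2.0000 1/|dy|=1.1547
    cross y-line → (1,5), t=0.3464
    cross x-line → (0,5), t=1.2200 (wall)
  → r_1 = 1.2200
beam 2: φ=0°, α=330°
  d=(0.8660,-0.5000)  start (1,6)  tX=0.4503 tY=0.6000  stride 1/|dx|=1.1547 1/|dy|=2.0000
    cross x-line → (2,6), t=0.4503
    cross y-line → (2,5), t=0.6000
    cross x-line → (3,5), t=1.6050
    cross y-line → (3,4), t=2.6000
    cross x-line → (4,4), t=2.7597
    cross x-line → (5,4), t=3.9144
    cross y-line → (5,3), t=4.6000 (wall)
  → r_2 = 4.6000
beam 3: φ=90°, α=60°
  d=(0.5000,0.8660)  start (1,6)  tX=0.7800 tY=0.8083  stride 1/|dx|=2.0000 1/|dy|=1.1547
    cross x-line → (2,6), t=0.7800
    cross y-line → (2,7), t=0.8083
    cross y-line → (2,8), t=1.9630 (wall)
  → r_3 = 1.9630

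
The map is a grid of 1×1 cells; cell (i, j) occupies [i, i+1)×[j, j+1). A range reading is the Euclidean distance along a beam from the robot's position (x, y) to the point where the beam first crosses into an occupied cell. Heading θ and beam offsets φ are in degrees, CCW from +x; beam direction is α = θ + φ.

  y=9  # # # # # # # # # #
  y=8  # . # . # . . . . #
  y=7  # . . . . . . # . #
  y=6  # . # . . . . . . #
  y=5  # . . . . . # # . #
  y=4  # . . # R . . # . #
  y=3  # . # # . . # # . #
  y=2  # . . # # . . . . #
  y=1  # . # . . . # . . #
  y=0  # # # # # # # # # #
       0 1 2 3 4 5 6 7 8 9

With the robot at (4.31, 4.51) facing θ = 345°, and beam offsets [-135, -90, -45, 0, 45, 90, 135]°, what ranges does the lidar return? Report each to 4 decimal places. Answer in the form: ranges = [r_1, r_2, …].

ranges = [0.3580, 1.1977, 3.3800, 1.9705, 1.9514, 4.6484, 2.6200]

beam 1: φ=-135°, α=210°
  cosα=-0.8660 sinα=-0.5000 | (4,4) | tMaxX 0.3580 tMaxY 1.0200 | tΔX 1.1547 tΔY 2.0000
    t=0.3580 [x] (3,4) — stop
  → r_1 = 0.3580
beam 2: φ=-90°, α=255°
  cosα=-0.2588 sinα=-0.9659 | (4,4) | tMaxX 1.1977 tMaxY 0.5280 | tΔX 3.8637 tΔY 1.0353
    t=0.5280 [y] (4,3)
    t=1.1977 [x] (3,3) — stop
  → r_2 = 1.1977
beam 3: φ=-45°, α=300°
  cosα=0.5000 sinα=-0.8660 | (4,4) | tMaxX 1.3800 tMaxY 0.5889 | tΔX 2.0000 tΔY 1.1547
    t=0.5889 [y] (4,3)
    t=1.3800 [x] (5,3)
    t=1.7436 [y] (5,2)
    t=2.8983 [y] (5,1)
    t=3.3800 [x] (6,1) — stop
  → r_3 = 3.3800
beam 4: φ=0°, α=345°
  cosα=0.9659 sinα=-0.2588 | (4,4) | tMaxX 0.7143 tMaxY 1.9705 | tΔX 1.0353 tΔY 3.8637
    t=0.7143 [x] (5,4)
    t=1.7496 [x] (6,4)
    t=1.9705 [y] (6,3) — stop
  → r_4 = 1.9705
beam 5: φ=45°, α=30°
  cosα=0.8660 sinα=0.5000 | (4,4) | tMaxX 0.7967 tMaxY 0.9800 | tΔX 1.1547 tΔY 2.0000
    t=0.7967 [x] (5,4)
    t=0.9800 [y] (5,5)
    t=1.9514 [x] (6,5) — stop
  → r_5 = 1.9514
beam 6: φ=90°, α=75°
  cosα=0.2588 sinα=0.9659 | (4,4) | tMaxX 2.6660 tMaxY 0.5073 | tΔX 3.8637 tΔY 1.0353
    t=0.5073 [y] (4,5)
    t=1.5426 [y] (4,6)
    t=2.5778 [y] (4,7)
    t=2.6660 [x] (5,7)
    t=3.6131 [y] (5,8)
    t=4.6484 [y] (5,9) — stop
  → r_6 = 4.6484
beam 7: φ=135°, α=120°
  cosα=-0.5000 sinα=0.8660 | (4,4) | tMaxX 0.6200 tMaxY 0.5658 | tΔX 2.0000 tΔY 1.1547
    t=0.5658 [y] (4,5)
    t=0.6200 [x] (3,5)
    t=1.7205 [y] (3,6)
    t=2.6200 [x] (2,6) — stop
  → r_7 = 2.6200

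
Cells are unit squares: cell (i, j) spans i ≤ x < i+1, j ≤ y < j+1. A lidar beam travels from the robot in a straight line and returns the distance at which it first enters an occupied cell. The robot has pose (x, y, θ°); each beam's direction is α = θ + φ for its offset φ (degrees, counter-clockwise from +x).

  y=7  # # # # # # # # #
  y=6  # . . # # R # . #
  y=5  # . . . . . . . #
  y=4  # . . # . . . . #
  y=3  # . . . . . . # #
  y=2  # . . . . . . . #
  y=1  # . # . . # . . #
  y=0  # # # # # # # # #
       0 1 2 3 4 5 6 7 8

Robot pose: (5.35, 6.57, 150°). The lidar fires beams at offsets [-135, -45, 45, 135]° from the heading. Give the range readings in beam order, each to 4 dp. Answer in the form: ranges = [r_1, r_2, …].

ranges = [0.6729, 0.4452, 0.3623, 5.7665]

beam 1: φ=-135°, α=15°
  dir = (cos 15°, sin 15°) = (0.9659, 0.2588); from cell (5,6)
  next x-line at t=0.6729, next y-line at t=1.6614; Δt_x=1.0353, Δt_y=3.8637
    x: enter (6,6) at t=0.6729 ← occupied
  → r_1 = 0.6729
beam 2: φ=-45°, α=105°
  dir = (cos 105°, sin 105°) = (-0.2588, 0.9659); from cell (5,6)
  next x-line at t=1.3523, next y-line at t=0.4452; Δt_x=3.8637, Δt_y=1.0353
    y: enter (5,7) at t=0.4452 ← occupied
  → r_2 = 0.4452
beam 3: φ=45°, α=195°
  dir = (cos 195°, sin 195°) = (-0.9659, -0.2588); from cell (5,6)
  next x-line at t=0.3623, next y-line at t=2.2023; Δt_x=1.0353, Δt_y=3.8637
    x: enter (4,6) at t=0.3623 ← occupied
  → r_3 = 0.3623
beam 4: φ=135°, α=285°
  dir = (cos 285°, sin 285°) = (0.2588, -0.9659); from cell (5,6)
  next x-line at t=2.5114, next y-line at t=0.5901; Δt_x=3.8637, Δt_y=1.0353
    y: enter (5,5) at t=0.5901
    y: enter (5,4) at t=1.6254
    x: enter (6,4) at t=2.5114
    y: enter (6,3) at t=2.6607
    y: enter (6,2) at t=3.6959
    y: enter (6,1) at t=4.7312
    y: enter (6,0) at t=5.7665 ← occupied
  → r_4 = 5.7665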